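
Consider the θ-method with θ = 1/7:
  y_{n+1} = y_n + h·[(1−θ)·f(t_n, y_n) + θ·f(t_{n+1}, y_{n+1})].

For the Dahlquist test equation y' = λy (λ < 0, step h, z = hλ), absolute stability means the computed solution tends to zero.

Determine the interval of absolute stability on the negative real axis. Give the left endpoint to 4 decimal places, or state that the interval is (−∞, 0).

Test eqn y'=λy, z=hλ:
  y_{n+1} = y_n + z·[6/7·y_n + 1/7·y_{n+1}] ⇒ (1 − 1/7z)y_{n+1} = (1 + 6/7z)y_n
  ⇒ R(z) = (1 + 6/7z)/(1 − 1/7z).

Need |R(x)|<1, x<0.
x=-0.43: |R|=0.5949
R=−1: 1+6/7x = −1+1/7x ⇒ -5/7x=2 ⇒ x=2/(-5/7)=-2.8000
Confirm numerically:
  x=-2.586: |R|=0.88838 <1
  x=-2.088: |R|=0.60827 <1
  x=-1.808: |R|=0.43688 <1
  x=-1.576: |R|=0.28638 <1
  x=-3.105: |R|=1.15092 >1
  x=-3.103: |R|=1.14996 >1
Stable set (-2.8000, 0).

(-2.8000, 0).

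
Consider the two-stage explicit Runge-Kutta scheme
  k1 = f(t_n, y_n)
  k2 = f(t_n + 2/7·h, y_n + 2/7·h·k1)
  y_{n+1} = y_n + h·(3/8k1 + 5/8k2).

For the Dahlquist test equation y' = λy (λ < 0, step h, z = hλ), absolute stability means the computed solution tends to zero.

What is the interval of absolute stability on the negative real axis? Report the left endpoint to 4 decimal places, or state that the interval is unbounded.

(-5.6000, 0).

Set f=λy, z=hλ:
  k1=λy_n ⇒ h·k1=z·y_n;  k2=λ(1+2/7z)y_n ⇒ h·k2=z(1+2/7z)y_n
  y_{n+1}/y_n = 1 + 3/8z + 5/8z(1+2/7z) = 1 + z + 5/28z²
  so R(z) = 1 + z + 5/28z².

Find x<0 with |R(x)|<1.
x=-1.29: |R|=0.0072
R=1: x+5/28x²=0 ⇒ x=−28/5=-5.6000; min R=1−1/(4·5/28)=-0.4000>−1
Confirm numerically:
  x=-5.527: |R|=0.92795 <1
  x=-5.179: |R|=0.61065 <1
  x=-2.448: |R|=0.37787 <1
  x=-6.125: |R|=1.57422 >1
  x=-5.919: |R|=1.33717 >1
So |R|<1 on (-5.6000, 0).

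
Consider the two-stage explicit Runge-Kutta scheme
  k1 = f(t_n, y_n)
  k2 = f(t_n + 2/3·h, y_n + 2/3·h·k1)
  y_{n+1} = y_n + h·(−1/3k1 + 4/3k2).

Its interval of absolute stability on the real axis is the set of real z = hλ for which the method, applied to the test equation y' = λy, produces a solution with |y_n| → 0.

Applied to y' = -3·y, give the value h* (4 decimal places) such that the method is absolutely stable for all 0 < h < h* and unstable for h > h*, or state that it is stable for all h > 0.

(-1.1250,0); λ=-3 ⇒ h* = (9/8)/3 = 0.3750.

With y'=λy (z=hλ):
  k1=λy_n ⇒ h·k1=z·y_n;  k2=λ(1+2/3z)y_n ⇒ h·k2=z(1+2/3z)y_n
  y_{n+1}/y_n = 1 − 1/3z + 4/3z(1+2/3z) = 1 + z + 8/9z²
  ⇒ R(z) = 1 + z + 8/9z².

Solve |R(x)|<1 on ℝ⁻.
x=-0.44: |R|=0.7321
R=1: x+8/9x²=0 ⇒ x=−9/8=-1.1250; min R=1−1/(4·8/9)=0.7188>−1
Confirm numerically:
  x=-1.027: |R|=0.91054 <1
  x=-0.968: |R|=0.86491 <1
  x=-0.855: |R|=0.79480 <1
  x=-0.834: |R|=0.78427 <1
  x=-1.654: |R|=1.77775 >1
  x=-1.545: |R|=1.57680 >1
  x=-1.239: |R|=1.12555 >1
So |R|<1 on (-1.1250, 0).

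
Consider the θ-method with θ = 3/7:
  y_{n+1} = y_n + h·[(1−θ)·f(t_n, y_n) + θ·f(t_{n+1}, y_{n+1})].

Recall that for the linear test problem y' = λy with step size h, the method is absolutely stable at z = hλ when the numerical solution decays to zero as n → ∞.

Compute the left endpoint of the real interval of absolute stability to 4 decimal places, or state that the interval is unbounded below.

z* = -14.0000.

Test eqn y'=λy, z=hλ:
  y_{n+1} = y_n + z·[4/7·y_n + 3/7·y_{n+1}] ⇒ (1 − 3/7z)y_{n+1} = (1 + 4/7z)y_n
  R(z) = (1 + 4/7z)/(1 − 3/7z).

Boundary: |R(x)|=1, x<0.
x=-1.6: |R|=0.0508
R=−1: 1+4/7x = −1+3/7x ⇒ -1/7x=2 ⇒ x=2/(-1/7)=-14.0000
Confirm numerically:
  x=-13.135: |R|=0.98136 <1
  x=-9.563: |R|=0.87568 <1
  x=-5.957: |R|=0.67661 <1
  x=-14.359: |R|=1.00717 >1
  x=-14.212: |R|=1.00427 >1
  x=-14.139: |R|=1.00281 >1
Interval (-14.0000, 0).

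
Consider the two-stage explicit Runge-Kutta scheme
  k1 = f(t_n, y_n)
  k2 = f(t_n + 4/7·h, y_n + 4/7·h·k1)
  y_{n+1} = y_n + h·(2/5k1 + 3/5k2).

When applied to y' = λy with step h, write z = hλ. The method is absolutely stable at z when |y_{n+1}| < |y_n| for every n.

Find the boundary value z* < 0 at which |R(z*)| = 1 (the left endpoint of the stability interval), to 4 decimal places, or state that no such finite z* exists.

Test eqn y'=λy, z=hλ:
  k1=λy_n ⇒ h·k1=z·y_n;  k2=λ(1+4/7z)y_n ⇒ h·k2=z(1+4/7z)y_n
  y_{n+1}/y_n = 1 + 2/5z + 3/5z(1+4/7z) = 1 + z + 12/35z²
  so R(z) = 1 + z + 12/35z².

Solve |R(x)|<1 on ℝ⁻.
x=-1.42: |R|=0.2713
R=1: x+12/35x²=0 ⇒ x=−35/12=-2.9167; min R=1−1/(4·12/35)=0.2708>−1
Confirm numerically:
  x=-2.858: |R|=0.94251 <1
  x=-1.694: |R|=0.28988 <1
  x=-1.317: |R|=0.27768 <1
  x=-3.090: |R|=1.18363 >1
  x=-3.032: |R|=1.11989 >1
So |R|<1 on (-2.9167, 0).

left endpoint -2.9167.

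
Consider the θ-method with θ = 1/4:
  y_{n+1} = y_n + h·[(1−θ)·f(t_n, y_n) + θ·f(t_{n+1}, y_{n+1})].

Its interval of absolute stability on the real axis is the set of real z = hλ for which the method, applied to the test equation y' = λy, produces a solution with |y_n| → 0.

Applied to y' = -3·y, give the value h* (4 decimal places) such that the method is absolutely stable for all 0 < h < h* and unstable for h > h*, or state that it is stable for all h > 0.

(-4.0000,0); λ=-3 ⇒ h* = (4)/3 = 1.3333.

With y'=λy (z=hλ):
  y_{n+1} = y_n + z·[3/4·y_n + 1/4·y_{n+1}] ⇒ (1 − 1/4z)y_{n+1} = (1 + 3/4z)y_n
  R(z) = (1 + 3/4z)/(1 − 1/4z).

Find x<0 with |R(x)|<1.
x=-0.51: |R|=0.5477
R=−1: 1+3/4x = −1+1/4x ⇒ -1/2x=2 ⇒ x=2/(-1/2)=-4.0000
Confirm numerically:
  x=-3.603: |R|=0.89557 <1
  x=-3.582: |R|=0.88974 <1
  x=-2.877: |R|=0.67340 <1
  x=-4.526: |R|=1.12339 >1
  x=-4.249: |R|=1.06037 >1
  x=-4.062: |R|=1.01538 >1
Stable set (-4.0000, 0).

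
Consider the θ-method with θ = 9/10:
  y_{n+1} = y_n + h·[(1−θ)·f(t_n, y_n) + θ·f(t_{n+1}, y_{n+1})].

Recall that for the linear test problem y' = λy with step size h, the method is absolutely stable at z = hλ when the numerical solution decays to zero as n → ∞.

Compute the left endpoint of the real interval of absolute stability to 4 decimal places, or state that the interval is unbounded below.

interval (−∞, 0).

Test eqn y'=λy, z=hλ:
  y_{n+1} = y_n + z·[1/10·y_n + 9/10·y_{n+1}] ⇒ (1 − 9/10z)y_{n+1} = (1 + 1/10z)y_n
  so R(z) = (1 + 1/10z)/(1 − 9/10z).

Find x<0 with |R(x)|<1.
x=-1.2: |R|=0.4231
x=-2: |R|=0.2857
x=-10: |R|=0.0000
x=-100: |R|=0.0989
θ=9/10≥1/2 ⇒ |1+1/10x|<|1−9/10x| ∀x<0 ⇒ unbounded interval.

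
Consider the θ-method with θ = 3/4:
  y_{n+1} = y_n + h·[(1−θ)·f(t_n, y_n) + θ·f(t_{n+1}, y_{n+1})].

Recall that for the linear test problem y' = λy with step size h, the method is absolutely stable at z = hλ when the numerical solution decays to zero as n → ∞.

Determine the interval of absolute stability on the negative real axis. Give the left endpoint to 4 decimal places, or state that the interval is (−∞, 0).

Set f=λy, z=hλ:
  y_{n+1} = y_n + z·[1/4·y_n + 3/4·y_{n+1}] ⇒ (1 − 3/4z)y_{n+1} = (1 + 1/4z)y_n
  so R(z) = (1 + 1/4z)/(1 − 3/4z).

Solve |R(x)|<1 on ℝ⁻.
x=-0.83: |R|=0.4884
x=-2: |R|=0.2000
x=-10: |R|=0.1765
x=-100: |R|=0.3158
θ=3/4≥1/2 ⇒ |1+1/4x|<|1−3/4x| ∀x<0 ⇒ unbounded interval.

(−∞, 0) — no finite endpoint.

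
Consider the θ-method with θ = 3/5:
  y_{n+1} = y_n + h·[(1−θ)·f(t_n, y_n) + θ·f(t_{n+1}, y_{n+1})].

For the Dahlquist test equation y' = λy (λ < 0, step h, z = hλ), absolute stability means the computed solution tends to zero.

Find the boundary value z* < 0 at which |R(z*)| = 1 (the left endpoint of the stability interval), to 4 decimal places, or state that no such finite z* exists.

interval (−∞, 0).

On y'=λy, z=hλ:
  y_{n+1} = y_n + z·[2/5·y_n + 3/5·y_{n+1}] ⇒ (1 − 3/5z)y_{n+1} = (1 + 2/5z)y_n
  R(z) = (1 + 2/5z)/(1 − 3/5z).

Find x<0 with |R(x)|<1.
x=-0.95: |R|=0.3949
x=-2: |R|=0.0909
x=-10: |R|=0.4286
x=-100: |R|=0.6393
θ=3/5≥1/2 ⇒ |1+2/5x|<|1−3/5x| ∀x<0 ⇒ unbounded interval.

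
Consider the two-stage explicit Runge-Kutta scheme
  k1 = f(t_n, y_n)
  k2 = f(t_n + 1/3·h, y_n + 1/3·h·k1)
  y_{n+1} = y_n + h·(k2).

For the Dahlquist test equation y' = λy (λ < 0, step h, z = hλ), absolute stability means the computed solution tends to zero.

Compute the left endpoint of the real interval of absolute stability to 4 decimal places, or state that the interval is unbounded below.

Test eqn y'=λy, z=hλ:
  k1=λy_n ⇒ h·k1=z·y_n;  k2=λ(1+1/3z)y_n ⇒ h·k2=z(1+1/3z)y_n
  y_{n+1}/y_n = 1 + z(1+1/3z) = 1 + z + 1/3z²
  so R(z) = 1 + z + 1/3z².

Solve |R(x)|<1 on ℝ⁻.
x=-1.44: |R|=0.2512
R=1: x+1/3x²=0 ⇒ x=−3=-3.0000; min R=1−1/(4·1/3)=0.2500>−1
Confirm numerically:
  x=-2.752: |R|=0.77250 <1
  x=-2.720: |R|=0.74613 <1
  x=-1.837: |R|=0.28786 <1
  x=-1.430: |R|=0.25163 <1
  x=-3.235: |R|=1.25341 >1
  x=-3.121: |R|=1.12588 >1
  x=-3.050: |R|=1.05083 >1
So |R|<1 on (-3.0000, 0).

left endpoint -3.0000.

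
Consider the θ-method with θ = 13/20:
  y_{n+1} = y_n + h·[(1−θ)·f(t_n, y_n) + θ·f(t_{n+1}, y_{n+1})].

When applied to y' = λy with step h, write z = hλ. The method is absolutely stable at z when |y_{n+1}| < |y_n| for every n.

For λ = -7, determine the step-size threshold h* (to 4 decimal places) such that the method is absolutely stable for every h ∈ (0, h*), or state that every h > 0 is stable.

Set f=λy, z=hλ:
  y_{n+1} = y_n + z·[7/20·y_n + 13/20·y_{n+1}] ⇒ (1 − 13/20z)y_{n+1} = (1 + 7/20z)y_n
  R(z) = (1 + 7/20z)/(1 − 13/20z).

Boundary: |R(x)|=1, x<0.
x=-1.15: |R|=0.3419
x=-2: |R|=0.1304
x=-10: |R|=0.3333
x=-100: |R|=0.5152
θ=13/20≥1/2 ⇒ |1+7/20x|<|1−13/20x| ∀x<0 ⇒ interval (−∞,0).

unbounded; (−∞, 0). Any h>0 works for λ=-7.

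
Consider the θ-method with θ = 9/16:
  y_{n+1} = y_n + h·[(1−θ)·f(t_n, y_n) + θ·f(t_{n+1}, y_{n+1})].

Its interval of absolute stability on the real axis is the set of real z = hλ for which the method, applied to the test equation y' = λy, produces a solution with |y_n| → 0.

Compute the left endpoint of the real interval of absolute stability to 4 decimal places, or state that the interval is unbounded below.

unbounded; (−∞, 0).

Test eqn y'=λy, z=hλ:
  y_{n+1} = y_n + z·[7/16·y_n + 9/16·y_{n+1}] ⇒ (1 − 9/16z)y_{n+1} = (1 + 7/16z)y_n
  ⇒ R(z) = (1 + 7/16z)/(1 − 9/16z).

Need |R(x)|<1, x<0.
x=-0.33: |R|=0.7217
x=-2: |R|=0.0588
x=-10: |R|=0.5094
x=-100: |R|=0.7467
θ=9/16≥1/2 ⇒ |1+7/16x|<|1−9/16x| ∀x<0 ⇒ interval (−∞,0).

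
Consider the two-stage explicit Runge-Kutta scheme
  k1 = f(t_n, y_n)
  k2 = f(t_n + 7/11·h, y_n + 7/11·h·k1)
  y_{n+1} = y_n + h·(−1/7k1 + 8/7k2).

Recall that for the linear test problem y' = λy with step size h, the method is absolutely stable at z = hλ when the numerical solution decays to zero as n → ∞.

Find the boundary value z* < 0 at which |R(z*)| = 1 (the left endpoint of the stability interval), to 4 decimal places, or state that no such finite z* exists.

left endpoint -1.3750.

Test eqn y'=λy, z=hλ:
  k1=λy_n ⇒ h·k1=z·y_n;  k2=λ(1+7/11z)y_n ⇒ h·k2=z(1+7/11z)y_n
  y_{n+1}/y_n = 1 − 1/7z + 8/7z(1+7/11z) = 1 + z + 8/11z²
  ⇒ R(z) = 1 + z + 8/11z².

Need |R(x)|<1, x<0.
x=-0.67: |R|=0.6565
R=1: x+8/11x²=0 ⇒ x=−11/8=-1.3750; min R=1−1/(4·8/11)=0.6562>−1
Confirm numerically:
  x=-1.113: |R|=0.78792 <1
  x=-0.908: |R|=0.69161 <1
  x=-0.782: |R|=0.66274 <1
  x=-0.710: |R|=0.65662 <1
  x=-1.880: |R|=1.69047 >1
  x=-1.762: |R|=1.49592 >1
  x=-1.399: |R|=1.02442 >1
Interval (-1.3750, 0).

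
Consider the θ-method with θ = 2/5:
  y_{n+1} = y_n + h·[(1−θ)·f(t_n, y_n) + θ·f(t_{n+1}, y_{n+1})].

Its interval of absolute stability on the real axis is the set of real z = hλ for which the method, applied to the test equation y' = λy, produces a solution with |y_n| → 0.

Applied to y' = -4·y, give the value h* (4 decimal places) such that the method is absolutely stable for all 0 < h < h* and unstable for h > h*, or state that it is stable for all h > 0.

(-10.0000,0); λ=-4 ⇒ h* = (10)/4 = 2.5000.

With y'=λy (z=hλ):
  y_{n+1} = y_n + z·[3/5·y_n + 2/5·y_{n+1}] ⇒ (1 − 2/5z)y_{n+1} = (1 + 3/5z)y_n
  ⇒ R(z) = (1 + 3/5z)/(1 − 2/5z).

Solve |R(x)|<1 on ℝ⁻.
x=-0.73: |R|=0.4350
R=−1: 1+3/5x = −1+2/5x ⇒ -1/5x=2 ⇒ x=2/(-1/5)=-10.0000
Confirm numerically:
  x=-9.259: |R|=0.96849 <1
  x=-8.733: |R|=0.94360 <1
  x=-6.032: |R|=0.76746 <1
  x=-10.409: |R|=1.01584 >1
  x=-10.309: |R|=1.01206 >1
  x=-10.223: |R|=1.00876 >1
Interval (-10.0000, 0).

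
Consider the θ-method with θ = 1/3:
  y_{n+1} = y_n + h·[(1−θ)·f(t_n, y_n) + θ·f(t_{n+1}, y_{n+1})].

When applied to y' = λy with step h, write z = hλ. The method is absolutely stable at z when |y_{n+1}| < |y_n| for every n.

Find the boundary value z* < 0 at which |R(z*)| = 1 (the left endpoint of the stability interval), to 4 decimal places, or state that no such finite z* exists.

left endpoint -6.0000.

Test eqn y'=λy, z=hλ:
  y_{n+1} = y_n + z·[2/3·y_n + 1/3·y_{n+1}] ⇒ (1 − 1/3z)y_{n+1} = (1 + 2/3z)y_n
  so R(z) = (1 + 2/3z)/(1 − 1/3z).

Boundary: |R(x)|=1, x<0.
x=-0.72: |R|=0.4194
R=−1: 1+2/3x = −1+1/3x ⇒ -1/3x=2 ⇒ x=2/(-1/3)=-6.0000
Confirm numerically:
  x=-4.750: |R|=0.83871 <1
  x=-4.302: |R|=0.76746 <1
  x=-3.594: |R|=0.63512 <1
  x=-3.377: |R|=0.58868 <1
  x=-6.476: |R|=1.05023 >1
  x=-6.255: |R|=1.02755 >1
So |R|<1 on (-6.0000, 0).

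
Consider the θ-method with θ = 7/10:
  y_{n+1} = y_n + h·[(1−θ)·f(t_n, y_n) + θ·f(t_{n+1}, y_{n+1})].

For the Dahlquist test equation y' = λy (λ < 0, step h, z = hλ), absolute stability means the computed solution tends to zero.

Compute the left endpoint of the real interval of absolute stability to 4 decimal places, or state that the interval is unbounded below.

Set f=λy, z=hλ:
  y_{n+1} = y_n + z·[3/10·y_n + 7/10·y_{n+1}] ⇒ (1 − 7/10z)y_{n+1} = (1 + 3/10z)y_n
  so R(z) = (1 + 3/10z)/(1 − 7/10z).

Find x<0 with |R(x)|<1.
x=-0.33: |R|=0.7319
x=-2: |R|=0.1667
x=-10: |R|=0.2500
x=-100: |R|=0.4085
θ=7/10≥1/2 ⇒ |1+3/10x|<|1−7/10x| ∀x<0 ⇒ stable on all of ℝ⁻.

interval (−∞, 0).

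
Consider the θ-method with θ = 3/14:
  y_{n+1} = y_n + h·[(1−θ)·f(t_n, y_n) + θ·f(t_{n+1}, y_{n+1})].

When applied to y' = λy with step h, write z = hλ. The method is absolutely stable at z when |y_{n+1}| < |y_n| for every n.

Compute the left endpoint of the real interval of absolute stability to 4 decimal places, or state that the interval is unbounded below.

Set f=λy, z=hλ:
  y_{n+1} = y_n + z·[11/14·y_n + 3/14·y_{n+1}] ⇒ (1 − 3/14z)y_{n+1} = (1 + 11/14z)y_n
  Hence R(z) = (1 + 11/14z)/(1 − 3/14z).

Need |R(x)|<1, x<0.
x=-1.59: |R|=0.1859
R=−1: 1+11/14x = −1+3/14x ⇒ -4/7x=2 ⇒ x=2/(-4/7)=-3.5000
Confirm numerically:
  x=-2.108: |R|=0.45208 <1
  x=-2.077: |R|=0.43730 <1
  x=-2.040: |R|=0.41948 <1
  x=-3.928: |R|=1.13280 >1
  x=-3.833: |R|=1.10447 >1
Interval (-3.5000, 0).

z* = -3.5000.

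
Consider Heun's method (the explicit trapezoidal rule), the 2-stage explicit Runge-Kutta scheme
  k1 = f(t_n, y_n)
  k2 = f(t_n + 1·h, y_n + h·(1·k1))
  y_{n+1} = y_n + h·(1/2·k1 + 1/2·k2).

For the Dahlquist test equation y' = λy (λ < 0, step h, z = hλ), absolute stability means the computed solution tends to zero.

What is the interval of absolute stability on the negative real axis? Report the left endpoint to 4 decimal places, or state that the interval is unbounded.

Test eqn y'=λy, z=hλ:
  order 2, 2-stage ⇒ R(z)=1+z+z^2/2
  (e.g. R(-0.63)=0.56845, |R|=0.56845)

Solve |R(x)|<1 on ℝ⁻.
x=-0.63: |R|=0.5684
|R(-0.9)|=0.5050 |R(-0.74)|=0.5338 |R(-0.72)|=0.5392
Bisect:
  x_lo=-2.7682 |R|=2.0633  x_hi=-0.2938 |R|=0.7493
  mid=-1.53102 |R|=0.64099 →hi
  mid=-2.14962 |R|=1.16081 →lo
  mid=-1.84032 |R|=0.85307 →hi
  mid=-1.99497 |R|=0.99498 →hi
  mid=-2.07229 |R|=1.07491 →lo
  mid=-2.03363 |R|=1.03420 →lo
  mid=-2.01430 |R|=1.01440 →lo
  ...
  [-2.00010,-1.99995] ⇒ x*=-2.0000
Interval (-2.0000, 0).

z∈(-2.0000,0).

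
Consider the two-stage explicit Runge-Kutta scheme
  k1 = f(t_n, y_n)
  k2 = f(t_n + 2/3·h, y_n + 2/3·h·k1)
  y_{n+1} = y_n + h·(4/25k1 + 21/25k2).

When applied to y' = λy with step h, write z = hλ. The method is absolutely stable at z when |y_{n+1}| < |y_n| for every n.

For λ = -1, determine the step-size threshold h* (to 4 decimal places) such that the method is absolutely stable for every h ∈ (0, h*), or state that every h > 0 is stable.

With y'=λy (z=hλ):
  k1=λy_n ⇒ h·k1=z·y_n;  k2=λ(1+2/3z)y_n ⇒ h·k2=z(1+2/3z)y_n
  y_{n+1}/y_n = 1 + 4/25z + 21/25z(1+2/3z) = 1 + z + 14/25z²
  R(z) = 1 + z + 14/25z².

Solve |R(x)|<1 on ℝ⁻.
x=-0.44: |R|=0.6684
R=1: x+14/25x²=0 ⇒ x=−25/14=-1.7857; min R=1−1/(4·14/25)=0.5536>−1
Confirm numerically:
  x=-1.591: |R|=0.82652 <1
  x=-1.009: |R|=0.56113 <1
  x=-0.989: |R|=0.55875 <1
  x=-2.255: |R|=1.59261 >1
  x=-1.930: |R|=1.15594 >1
Interval (-1.7857, 0).

(-1.7857,0); λ=-1 ⇒ h* = (25/14)/1 = 1.7857.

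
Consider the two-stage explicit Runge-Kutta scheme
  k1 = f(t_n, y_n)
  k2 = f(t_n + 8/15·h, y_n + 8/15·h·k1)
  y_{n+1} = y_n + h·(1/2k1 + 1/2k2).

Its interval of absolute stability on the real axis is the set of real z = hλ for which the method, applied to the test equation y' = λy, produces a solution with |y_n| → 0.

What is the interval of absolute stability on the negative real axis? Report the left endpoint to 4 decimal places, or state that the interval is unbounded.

(-3.7500, 0).

Test eqn y'=λy, z=hλ:
  k1=λy_n ⇒ h·k1=z·y_n;  k2=λ(1+8/15z)y_n ⇒ h·k2=z(1+8/15z)y_n
  y_{n+1}/y_n = 1 + 1/2z + 1/2z(1+8/15z) = 1 + z + 4/15z²
  R(z) = 1 + z + 4/15z².

Find x<0 with |R(x)|<1.
x=-1.49: |R|=0.1020
R=1: x+4/15x²=0 ⇒ x=−15/4=-3.7500; min R=1−1/(4·4/15)=0.0625>−1
Confirm numerically:
  x=-3.425: |R|=0.70317 <1
  x=-3.277: |R|=0.58666 <1
  x=-2.202: |R|=0.09101 <1
  x=-2.112: |R|=0.07748 <1
  x=-3.862: |R|=1.11535 >1
  x=-3.847: |R|=1.09951 >1
Stable set (-3.7500, 0).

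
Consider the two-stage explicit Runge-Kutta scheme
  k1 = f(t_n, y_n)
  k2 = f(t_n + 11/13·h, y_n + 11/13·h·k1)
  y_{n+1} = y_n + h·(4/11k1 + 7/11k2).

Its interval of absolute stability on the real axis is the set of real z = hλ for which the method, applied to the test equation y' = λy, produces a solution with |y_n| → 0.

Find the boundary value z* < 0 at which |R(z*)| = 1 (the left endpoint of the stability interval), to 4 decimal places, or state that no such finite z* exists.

z* = -1.8571.

On y'=λy, z=hλ:
  k1=λy_n ⇒ h·k1=z·y_n;  k2=λ(1+11/13z)y_n ⇒ h·k2=z(1+11/13z)y_n
  y_{n+1}/y_n = 1 + 4/11z + 7/11z(1+11/13z) = 1 + z + 7/13z²
  Hence R(z) = 1 + z + 7/13z².

Boundary: |R(x)|=1, x<0.
x=-1.35: |R|=0.6313
R=1: x+7/13x²=0 ⇒ x=−13/7=-1.8571; min R=1−1/(4·7/13)=0.5357>−1
Confirm numerically:
  x=-1.651: |R|=0.81674 <1
  x=-1.136: |R|=0.55888 <1
  x=-0.805: |R|=0.54394 <1
  x=-0.762: |R|=0.55065 <1
  x=-1.998: |R|=1.15154 >1
  x=-1.910: |R|=1.05436 >1
Stable set (-1.8571, 0).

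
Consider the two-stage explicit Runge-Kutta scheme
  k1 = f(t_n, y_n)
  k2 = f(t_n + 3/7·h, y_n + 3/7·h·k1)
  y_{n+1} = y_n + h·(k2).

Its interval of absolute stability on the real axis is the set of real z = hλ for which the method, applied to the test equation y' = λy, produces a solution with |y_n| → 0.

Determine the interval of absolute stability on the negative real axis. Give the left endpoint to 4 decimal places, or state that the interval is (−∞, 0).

On y'=λy, z=hλ:
  k1=λy_n ⇒ h·k1=z·y_n;  k2=λ(1+3/7z)y_n ⇒ h·k2=z(1+3/7z)y_n
  y_{n+1}/y_n = 1 + z(1+3/7z) = 1 + z + 3/7z²
  so R(z) = 1 + z + 3/7z².

Solve |R(x)|<1 on ℝ⁻.
x=-1.23: |R|=0.4184
R=1: x+3/7x²=0 ⇒ x=−7/3=-2.3333; min R=1−1/(4·3/7)=0.4167>−1
Confirm numerically:
  x=-1.969: |R|=0.69255 <1
  x=-1.704: |R|=0.54041 <1
  x=-1.615: |R|=0.50281 <1
  x=-2.795: |R|=1.55301 >1
  x=-2.522: |R|=1.20392 >1
Stable set (-2.3333, 0).

z∈(-2.3333,0).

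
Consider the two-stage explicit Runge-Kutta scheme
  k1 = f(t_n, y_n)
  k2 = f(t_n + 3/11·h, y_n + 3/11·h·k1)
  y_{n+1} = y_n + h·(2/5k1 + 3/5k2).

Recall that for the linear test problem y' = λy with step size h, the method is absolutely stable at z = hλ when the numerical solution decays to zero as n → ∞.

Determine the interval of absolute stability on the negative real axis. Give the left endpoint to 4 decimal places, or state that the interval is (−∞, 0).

With y'=λy (z=hλ):
  k1=λy_n ⇒ h·k1=z·y_n;  k2=λ(1+3/11z)y_n ⇒ h·k2=z(1+3/11z)y_n
  y_{n+1}/y_n = 1 + 2/5z + 3/5z(1+3/11z) = 1 + z + 9/55z²
  ⇒ R(z) = 1 + z + 9/55z².

Find x<0 with |R(x)|<1.
x=-0.99: |R|=0.1704
R=1: x+9/55x²=0 ⇒ x=−55/9=-6.1111; min R=1−1/(4·9/55)=-0.5278>−1
Confirm numerically:
  x=-6.014: |R|=0.90443 <1
  x=-4.745: |R|=0.06072 <1
  x=-2.944: |R|=0.52574 <1
  x=-6.502: |R|=1.41589 >1
  x=-6.381: |R|=1.28181 >1
  x=-6.216: |R|=1.10669 >1
Stable set (-6.1111, 0).

(-6.1111, 0).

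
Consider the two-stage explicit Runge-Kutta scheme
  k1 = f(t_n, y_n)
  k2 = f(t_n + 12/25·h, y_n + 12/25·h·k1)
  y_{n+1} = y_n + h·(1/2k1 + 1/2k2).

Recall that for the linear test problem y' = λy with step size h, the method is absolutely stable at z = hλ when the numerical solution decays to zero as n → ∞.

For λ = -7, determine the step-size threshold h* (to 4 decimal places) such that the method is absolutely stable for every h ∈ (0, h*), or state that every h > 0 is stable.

Test eqn y'=λy, z=hλ:
  k1=λy_n ⇒ h·k1=z·y_n;  k2=λ(1+12/25z)y_n ⇒ h·k2=z(1+12/25z)y_n
  y_{n+1}/y_n = 1 + 1/2z + 1/2z(1+12/25z) = 1 + z + 6/25z²
  R(z) = 1 + z + 6/25z².

Boundary: |R(x)|=1, x<0.
x=-1.59: |R|=0.0167
R=1: x+6/25x²=0 ⇒ x=−25/6=-4.1667; min R=1−1/(4·6/25)=-0.0417>−1
Confirm numerically:
  x=-3.963: |R|=0.80629 <1
  x=-2.812: |R|=0.08576 <1
  x=-1.918: |R|=0.03511 <1
  x=-4.745: |R|=1.65861 >1
  x=-4.611: |R|=1.49172 >1
  x=-4.376: |R|=1.21985 >1
Interval (-4.1667, 0).

(-4.1667,0); λ=-7 ⇒ h* = (25/6)/7 = 0.5952.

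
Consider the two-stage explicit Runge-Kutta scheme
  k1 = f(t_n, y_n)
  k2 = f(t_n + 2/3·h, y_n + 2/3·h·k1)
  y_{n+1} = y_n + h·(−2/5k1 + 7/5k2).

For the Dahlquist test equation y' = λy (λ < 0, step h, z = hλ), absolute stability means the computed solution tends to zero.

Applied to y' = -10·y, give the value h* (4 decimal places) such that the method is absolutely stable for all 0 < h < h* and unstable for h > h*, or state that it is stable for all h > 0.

(-1.0714,0); λ=-10 ⇒ h* = (15/14)/10 = 0.1071.

With y'=λy (z=hλ):
  k1=λy_n ⇒ h·k1=z·y_n;  k2=λ(1+2/3z)y_n ⇒ h·k2=z(1+2/3z)y_n
  y_{n+1}/y_n = 1 − 2/5z + 7/5z(1+2/3z) = 1 + z + 14/15z²
  ⇒ R(z) = 1 + z + 14/15z².

Solve |R(x)|<1 on ℝ⁻.
x=-0.8: |R|=0.7973
R=1: x+14/15x²=0 ⇒ x=−15/14=-1.0714; min R=1−1/(4·14/15)=0.7321>−1
Confirm numerically:
  x=-0.872: |R|=0.83769 <1
  x=-0.812: |R|=0.80339 <1
  x=-0.607: |R|=0.73689 <1
  x=-1.169: |R|=1.10646 >1
  x=-1.116: |R|=1.04643 >1
  x=-1.100: |R|=1.02933 >1
So |R|<1 on (-1.0714, 0).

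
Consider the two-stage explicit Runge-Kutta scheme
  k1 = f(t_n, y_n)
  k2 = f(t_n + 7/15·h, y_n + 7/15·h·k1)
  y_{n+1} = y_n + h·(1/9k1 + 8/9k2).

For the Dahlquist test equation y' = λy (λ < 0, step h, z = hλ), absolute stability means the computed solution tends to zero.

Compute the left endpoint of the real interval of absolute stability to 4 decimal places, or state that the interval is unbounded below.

With y'=λy (z=hλ):
  k1=λy_n ⇒ h·k1=z·y_n;  k2=λ(1+7/15z)y_n ⇒ h·k2=z(1+7/15z)y_n
  y_{n+1}/y_n = 1 + 1/9z + 8/9z(1+7/15z) = 1 + z + 56/135z²
  R(z) = 1 + z + 56/135z².

Need |R(x)|<1, x<0.
x=-1.05: |R|=0.4073
R=1: x+56/135x²=0 ⇒ x=−135/56=-2.4107; min R=1−1/(4·56/135)=0.3973>−1
Confirm numerically:
  x=-1.695: |R|=0.49677 <1
  x=-1.317: |R|=0.40249 <1
  x=-1.221: |R|=0.39742 <1
  x=-2.969: |R|=1.68758 >1
  x=-2.865: |R|=1.53989 >1
  x=-2.460: |R|=1.05029 >1
So |R|<1 on (-2.4107, 0).

z* = -2.4107.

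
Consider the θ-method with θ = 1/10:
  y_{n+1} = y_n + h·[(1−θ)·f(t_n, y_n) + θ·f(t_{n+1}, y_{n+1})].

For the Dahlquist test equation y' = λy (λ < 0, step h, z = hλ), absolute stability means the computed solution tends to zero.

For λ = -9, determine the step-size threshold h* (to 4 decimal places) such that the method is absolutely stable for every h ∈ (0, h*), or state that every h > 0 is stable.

With y'=λy (z=hλ):
  y_{n+1} = y_n + z·[9/10·y_n + 1/10·y_{n+1}] ⇒ (1 − 1/10z)y_{n+1} = (1 + 9/10z)y_n
  so R(z) = (1 + 9/10z)/(1 − 1/10z).

Solve |R(x)|<1 on ℝ⁻.
x=-1.76: |R|=0.4966
R=−1: 1+9/10x = −1+1/10x ⇒ -4/5x=2 ⇒ x=2/(-4/5)=-2.5000
Confirm numerically:
  x=-2.284: |R|=0.85933 <1
  x=-1.326: |R|=0.17076 <1
  x=-1.222: |R|=0.08893 <1
  x=-3.016: |R|=1.31715 >1
  x=-2.882: |R|=1.23723 >1
  x=-2.694: |R|=1.12226 >1
So |R|<1 on (-2.5000, 0).

(-2.5000,0); λ=-9 ⇒ h* = (5/2)/9 = 0.2778.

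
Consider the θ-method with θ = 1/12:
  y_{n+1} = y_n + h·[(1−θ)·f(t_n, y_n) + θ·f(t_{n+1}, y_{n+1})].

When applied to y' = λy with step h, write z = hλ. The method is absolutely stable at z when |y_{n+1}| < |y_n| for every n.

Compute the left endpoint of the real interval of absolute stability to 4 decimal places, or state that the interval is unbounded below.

z* = -2.4000.

With y'=λy (z=hλ):
  y_{n+1} = y_n + z·[11/12·y_n + 1/12·y_{n+1}] ⇒ (1 − 1/12z)y_{n+1} = (1 + 11/12z)y_n
  ⇒ R(z) = (1 + 11/12z)/(1 − 1/12z).

Find x<0 with |R(x)|<1.
x=-0.73: |R|=0.3119
R=−1: 1+11/12x = −1+1/12x ⇒ -5/6x=2 ⇒ x=2/(-5/6)=-2.4000
Confirm numerically:
  x=-2.352: |R|=0.96656 <1
  x=-2.166: |R|=0.83482 <1
  x=-1.180: |R|=0.07436 <1
  x=-1.133: |R|=0.03525 <1
  x=-2.982: |R|=1.38847 >1
  x=-2.918: |R|=1.34723 >1
So |R|<1 on (-2.4000, 0).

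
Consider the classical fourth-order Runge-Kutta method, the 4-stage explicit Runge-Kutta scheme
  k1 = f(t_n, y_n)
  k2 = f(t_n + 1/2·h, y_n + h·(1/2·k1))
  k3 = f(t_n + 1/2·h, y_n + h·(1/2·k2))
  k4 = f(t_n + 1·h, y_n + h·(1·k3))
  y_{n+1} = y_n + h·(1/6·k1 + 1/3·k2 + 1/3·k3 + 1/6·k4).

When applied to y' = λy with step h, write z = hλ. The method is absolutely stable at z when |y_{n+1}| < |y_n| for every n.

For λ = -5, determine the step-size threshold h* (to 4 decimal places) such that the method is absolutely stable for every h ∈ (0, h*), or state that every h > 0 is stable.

(-2.7853,0); λ=-5 ⇒ h* = 0.5571.

Set f=λy, z=hλ:
  order 4, 4-stage ⇒ R(z)=1+z+z^2/2+z^3/6+z^4/24
  (e.g. R(-0.5)=0.60677, |R|=0.60677)

Need |R(x)|<1, x<0.
x=-0.5: |R|=0.6068
|R(-3.04)|=1.4570 |R(-2.02)|=0.3402 |R(-1.65)|=0.2714
Bisect:
  x_lo=-3.6478 |R|=3.2929  x_hi=-0.3746 |R|=0.6876
  mid=-2.01117 |R|=0.33712 →hi
  mid=-2.82946 |R|=1.06866 →lo
  mid=-2.42032 |R|=0.57545 →hi
  mid=-2.62489 |R|=0.78390 →hi
  mid=-2.72718 |R|=0.91586 →hi
  mid=-2.77832 |R|=0.98954 →hi
  mid=-2.80389 |R|=1.02841 →lo
  mid=-2.79111 |R|=1.00880 →lo
  ...
  [-2.78531,-2.78511] ⇒ x*=-2.7853
So |R|<1 on (-2.7853, 0).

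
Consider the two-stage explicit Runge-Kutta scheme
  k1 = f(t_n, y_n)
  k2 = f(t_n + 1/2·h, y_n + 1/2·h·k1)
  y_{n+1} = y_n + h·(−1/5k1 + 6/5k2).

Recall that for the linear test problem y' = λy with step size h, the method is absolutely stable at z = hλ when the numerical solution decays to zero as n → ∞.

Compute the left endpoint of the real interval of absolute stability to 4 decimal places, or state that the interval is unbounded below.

Set f=λy, z=hλ:
  k1=λy_n ⇒ h·k1=z·y_n;  k2=λ(1+1/2z)y_n ⇒ h·k2=z(1+1/2z)y_n
  y_{n+1}/y_n = 1 − 1/5z + 6/5z(1+1/2z) = 1 + z + 3/5z²
  ⇒ R(z) = 1 + z + 3/5z².

Need |R(x)|<1, x<0.
x=-1.2: |R|=0.6640
R=1: x+3/5x²=0 ⇒ x=−5/3=-1.6667; min R=1−1/(4·3/5)=0.5833>−1
Confirm numerically:
  x=-1.599: |R|=0.93508 <1
  x=-1.594: |R|=0.93050 <1
  x=-1.536: |R|=0.87958 <1
  x=-0.742: |R|=0.58834 <1
  x=-1.919: |R|=1.29054 >1
  x=-1.888: |R|=1.25073 >1
  x=-1.720: |R|=1.05504 >1
Stable set (-1.6667, 0).

z* = -1.6667.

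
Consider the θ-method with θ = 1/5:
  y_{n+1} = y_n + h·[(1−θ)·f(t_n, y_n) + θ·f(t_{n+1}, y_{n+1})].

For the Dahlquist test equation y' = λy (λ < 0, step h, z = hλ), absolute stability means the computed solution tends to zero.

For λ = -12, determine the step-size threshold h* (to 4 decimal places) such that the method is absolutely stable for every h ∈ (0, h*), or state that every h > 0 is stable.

(-3.3333,0); λ=-12 ⇒ h* = (10/3)/12 = 0.2778.

Test eqn y'=λy, z=hλ:
  y_{n+1} = y_n + z·[4/5·y_n + 1/5·y_{n+1}] ⇒ (1 − 1/5z)y_{n+1} = (1 + 4/5z)y_n
  R(z) = (1 + 4/5z)/(1 − 1/5z).

Boundary: |R(x)|=1, x<0.
x=-1.59: |R|=0.2064
R=−1: 1+4/5x = −1+1/5x ⇒ -3/5x=2 ⇒ x=2/(-3/5)=-3.3333
Confirm numerically:
  x=-2.967: |R|=0.86206 <1
  x=-2.482: |R|=0.65865 <1
  x=-2.151: |R|=0.50399 <1
  x=-3.782: |R|=1.15327 >1
  x=-3.744: |R|=1.14090 >1
  x=-3.434: |R|=1.03581 >1
Stable set (-3.3333, 0).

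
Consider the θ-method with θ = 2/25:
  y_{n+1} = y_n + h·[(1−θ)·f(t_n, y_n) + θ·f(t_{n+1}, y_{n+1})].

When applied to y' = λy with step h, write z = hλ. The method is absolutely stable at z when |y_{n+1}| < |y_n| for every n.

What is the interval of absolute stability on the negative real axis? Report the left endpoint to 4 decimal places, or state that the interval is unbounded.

Set f=λy, z=hλ:
  y_{n+1} = y_n + z·[23/25·y_n + 2/25·y_{n+1}] ⇒ (1 − 2/25z)y_{n+1} = (1 + 23/25z)y_n
  ⇒ R(z) = (1 + 23/25z)/(1 − 2/25z).

Need |R(x)|<1, x<0.
x=-1.13: |R|=0.0363
R=−1: 1+23/25x = −1+2/25x ⇒ -21/25x=2 ⇒ x=2/(-21/25)=-2.3810
Confirm numerically:
  x=-2.290: |R|=0.93543 <1
  x=-2.272: |R|=0.92256 <1
  x=-1.864: |R|=0.62211 <1
  x=-1.008: |R|=0.06722 <1
  x=-2.787: |R|=1.27890 >1
  x=-2.713: |R|=1.22918 >1
  x=-2.500: |R|=1.08333 >1
Stable set (-2.3810, 0).

z∈(-2.3810,0).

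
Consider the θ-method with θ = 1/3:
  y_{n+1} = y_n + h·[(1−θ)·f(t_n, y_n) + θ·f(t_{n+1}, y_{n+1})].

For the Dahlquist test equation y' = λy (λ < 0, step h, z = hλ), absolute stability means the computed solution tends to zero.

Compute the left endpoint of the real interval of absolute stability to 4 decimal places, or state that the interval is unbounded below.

On y'=λy, z=hλ:
  y_{n+1} = y_n + z·[2/3·y_n + 1/3·y_{n+1}] ⇒ (1 − 1/3z)y_{n+1} = (1 + 2/3z)y_n
  ⇒ R(z) = (1 + 2/3z)/(1 − 1/3z).

Find x<0 with |R(x)|<1.
x=-0.71: |R|=0.4259
R=−1: 1+2/3x = −1+1/3x ⇒ -1/3x=2 ⇒ x=2/(-1/3)=-6.0000
Confirm numerically:
  x=-5.308: |R|=0.91671 <1
  x=-3.755: |R|=0.66765 <1
  x=-3.568: |R|=0.62972 <1
  x=-6.330: |R|=1.03537 >1
  x=-6.083: |R|=1.00914 >1
Stable set (-6.0000, 0).

left endpoint -6.0000.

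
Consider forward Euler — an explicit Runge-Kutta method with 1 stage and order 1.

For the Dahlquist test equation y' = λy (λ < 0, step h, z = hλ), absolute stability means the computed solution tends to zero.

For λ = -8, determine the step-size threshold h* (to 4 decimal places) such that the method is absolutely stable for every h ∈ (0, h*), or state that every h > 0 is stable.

(-2.0000,0); λ=-8 ⇒ h* = 0.2500.

Test eqn y'=λy, z=hλ:
  order 1, 1-stage ⇒ R(z)=1+z
  (e.g. R(-0.42)=0.58000, |R|=0.58000)

Find x<0 with |R(x)|<1.
x=-0.42: |R|=0.5800
|R(-2.29)|=1.2900 |R(-1.62)|=0.6200 |R(-1.46)|=0.4600
Bisect:
  x_lo=-2.3094 |R|=1.3094  x_hi=-0.3216 |R|=0.6784
  mid=-1.31550 |R|=0.31550 →hi
  mid=-1.81246 |R|=0.81246 →hi
  mid=-2.06094 |R|=1.06094 →lo
  mid=-1.93670 |R|=0.93670 →hi
  mid=-1.99882 |R|=0.99882 →hi
  mid=-2.02988 |R|=1.02988 →lo
  mid=-2.01435 |R|=1.01435 →lo
  mid=-2.00659 |R|=1.00659 →lo
  mid=-2.00270 |R|=1.00270 →lo
  mid=-2.00076 |R|=1.00076 →lo
  ...
  [-2.00004,-1.99991] ⇒ x*=-2.0000
Interval (-2.0000, 0).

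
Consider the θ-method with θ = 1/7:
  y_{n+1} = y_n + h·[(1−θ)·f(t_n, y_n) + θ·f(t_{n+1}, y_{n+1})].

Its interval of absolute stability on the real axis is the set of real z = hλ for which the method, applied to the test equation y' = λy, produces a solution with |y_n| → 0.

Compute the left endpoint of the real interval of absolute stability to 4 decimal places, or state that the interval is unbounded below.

Set f=λy, z=hλ:
  y_{n+1} = y_n + z·[6/7·y_n + 1/7·y_{n+1}] ⇒ (1 − 1/7z)y_{n+1} = (1 + 6/7z)y_n
  ⇒ R(z) = (1 + 6/7z)/(1 − 1/7z).

Need |R(x)|<1, x<0.
x=-0.81: |R|=0.2740
R=−1: 1+6/7x = −1+1/7x ⇒ -5/7x=2 ⇒ x=2/(-5/7)=-2.8000
Confirm numerically:
  x=-1.562: |R|=0.27704 <1
  x=-1.359: |R|=0.13805 <1
  x=-1.235: |R|=0.04979 <1
  x=-3.282: |R|=1.23439 >1
  x=-3.027: |R|=1.11319 >1
  x=-3.021: |R|=1.11027 >1
So |R|<1 on (-2.8000, 0).

left endpoint -2.8000.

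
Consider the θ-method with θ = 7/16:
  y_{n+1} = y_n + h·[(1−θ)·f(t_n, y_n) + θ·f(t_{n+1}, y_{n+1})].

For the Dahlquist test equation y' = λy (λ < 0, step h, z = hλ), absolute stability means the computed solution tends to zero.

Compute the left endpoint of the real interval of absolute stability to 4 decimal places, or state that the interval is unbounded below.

On y'=λy, z=hλ:
  y_{n+1} = y_n + z·[9/16·y_n + 7/16·y_{n+1}] ⇒ (1 − 7/16z)y_{n+1} = (1 + 9/16z)y_n
  ⇒ R(z) = (1 + 9/16z)/(1 − 7/16z).

Find x<0 with |R(x)|<1.
x=-1.61: |R|=0.0554
R=−1: 1+9/16x = −1+7/16x ⇒ -1/8x=2 ⇒ x=2/(-1/8)=-16.0000
Confirm numerically:
  x=-15.032: |R|=0.98403 <1
  x=-10.898: |R|=0.88943 <1
  x=-10.704: |R|=0.88351 <1
  x=-16.477: |R|=1.00726 >1
  x=-16.420: |R|=1.00642 >1
Interval (-16.0000, 0).

z* = -16.0000.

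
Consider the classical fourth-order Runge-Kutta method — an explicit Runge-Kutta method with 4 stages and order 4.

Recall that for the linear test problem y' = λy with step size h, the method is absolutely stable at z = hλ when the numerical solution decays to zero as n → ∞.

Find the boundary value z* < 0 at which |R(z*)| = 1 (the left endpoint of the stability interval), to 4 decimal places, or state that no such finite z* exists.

Set f=λy, z=hλ:
  order 4, 4-stage ⇒ R(z)=1+z+z^2/2+z^3/6+z^4/24
  (e.g. R(-0.84)=0.43476, |R|=0.43476)

Need |R(x)|<1, x<0.
x=-0.84: |R|=0.4348
|R(-3.07)|=1.5212 |R(-2.3)|=0.4832 |R(-1.69)|=0.2735
Bisect:
  x_lo=-3.3534 |R|=2.2534  x_hi=-0.2903 |R|=0.7481
  mid=-1.82186 |R|=0.28892 →hi
  mid=-2.58764 |R|=0.74067 →hi
  mid=-2.97054 |R|=1.31715 →lo
  mid=-2.77909 |R|=0.99069 →hi
  mid=-2.87482 |R|=1.14358 →lo
  mid=-2.82695 |R|=1.06465 →lo
  mid=-2.80302 |R|=1.02706 →lo
  mid=-2.79106 |R|=1.00872 →lo
  ...
  [-2.78545,-2.78526] ⇒ x*=-2.7853
So |R|<1 on (-2.7853, 0).

left endpoint -2.7853.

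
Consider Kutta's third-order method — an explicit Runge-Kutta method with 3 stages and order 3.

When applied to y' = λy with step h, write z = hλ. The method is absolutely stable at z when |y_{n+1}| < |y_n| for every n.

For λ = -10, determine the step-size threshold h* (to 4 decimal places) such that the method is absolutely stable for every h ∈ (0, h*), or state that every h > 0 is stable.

With y'=λy (z=hλ):
  order 3, 3-stage ⇒ R(z)=1+z+z^2/2+z^3/6
  (e.g. R(-1.61)=-0.00950, |R|=0.00950)

Find x<0 with |R(x)|<1.
x=-1.61: |R|=0.0095
|R(-2.82)|=1.5814 |R(-2.63)|=1.2035 |R(-1.4)|=0.1227
Bisect:
  x_lo=-3.0870 |R|=2.2251  x_hi=-0.3251 |R|=0.7220
  mid=-1.70605 |R|=0.07835 →hi
  mid=-2.39651 |R|=0.81885 →hi
  mid=-2.74174 |R|=1.41818 →lo
  mid=-2.56913 |R|=1.09514 →lo
  mid=-2.48282 |R|=0.95147 →hi
  mid=-2.52597 |R|=1.02188 →lo
  mid=-2.50440 |R|=0.98633 →hi
  mid=-2.51518 |R|=1.00402 →lo
  mid=-2.50979 |R|=0.99515 →hi
  ...
  [-2.51282,-2.51266] ⇒ x*=-2.5127
Stable set (-2.5127, 0).

(-2.5127,0); λ=-10 ⇒ h* = 0.2513.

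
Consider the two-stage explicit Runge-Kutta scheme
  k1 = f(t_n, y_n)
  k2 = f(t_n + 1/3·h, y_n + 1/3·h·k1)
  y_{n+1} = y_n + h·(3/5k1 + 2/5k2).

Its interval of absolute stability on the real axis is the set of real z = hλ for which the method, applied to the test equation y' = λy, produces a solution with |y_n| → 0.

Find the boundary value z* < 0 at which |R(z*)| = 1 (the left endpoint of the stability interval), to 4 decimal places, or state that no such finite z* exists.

left endpoint -7.5000.

With y'=λy (z=hλ):
  k1=λy_n ⇒ h·k1=z·y_n;  k2=λ(1+1/3z)y_n ⇒ h·k2=z(1+1/3z)y_n
  y_{n+1}/y_n = 1 + 3/5z + 2/5z(1+1/3z) = 1 + z + 2/15z²
  Hence R(z) = 1 + z + 2/15z².

Need |R(x)|<1, x<0.
x=-0.53: |R|=0.5075
R=1: x+2/15x²=0 ⇒ x=−15/2=-7.5000; min R=1−1/(4·2/15)=-0.8750>−1
Confirm numerically:
  x=-6.759: |R|=0.33221 <1
  x=-6.233: |R|=0.05296 <1
  x=-4.482: |R|=0.80356 <1
  x=-3.672: |R|=0.87419 <1
  x=-7.937: |R|=1.46246 >1
  x=-7.809: |R|=1.32173 >1
Stable set (-7.5000, 0).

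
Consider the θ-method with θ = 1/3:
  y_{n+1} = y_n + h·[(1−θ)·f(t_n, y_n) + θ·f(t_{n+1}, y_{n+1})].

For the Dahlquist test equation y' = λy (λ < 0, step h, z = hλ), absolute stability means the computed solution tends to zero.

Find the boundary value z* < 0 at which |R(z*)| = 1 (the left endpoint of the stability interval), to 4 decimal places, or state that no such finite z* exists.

z* = -6.0000.

Set f=λy, z=hλ:
  y_{n+1} = y_n + z·[2/3·y_n + 1/3·y_{n+1}] ⇒ (1 − 1/3z)y_{n+1} = (1 + 2/3z)y_n
  so R(z) = (1 + 2/3z)/(1 − 1/3z).

Need |R(x)|<1, x<0.
x=-1: |R|=0.2500
R=−1: 1+2/3x = −1+1/3x ⇒ -1/3x=2 ⇒ x=2/(-1/3)=-6.0000
Confirm numerically:
  x=-5.372: |R|=0.92499 <1
  x=-3.466: |R|=0.60810 <1
  x=-3.283: |R|=0.56756 <1
  x=-2.877: |R|=0.46861 <1
  x=-6.354: |R|=1.03784 >1
  x=-6.029: |R|=1.00321 >1
So |R|<1 on (-6.0000, 0).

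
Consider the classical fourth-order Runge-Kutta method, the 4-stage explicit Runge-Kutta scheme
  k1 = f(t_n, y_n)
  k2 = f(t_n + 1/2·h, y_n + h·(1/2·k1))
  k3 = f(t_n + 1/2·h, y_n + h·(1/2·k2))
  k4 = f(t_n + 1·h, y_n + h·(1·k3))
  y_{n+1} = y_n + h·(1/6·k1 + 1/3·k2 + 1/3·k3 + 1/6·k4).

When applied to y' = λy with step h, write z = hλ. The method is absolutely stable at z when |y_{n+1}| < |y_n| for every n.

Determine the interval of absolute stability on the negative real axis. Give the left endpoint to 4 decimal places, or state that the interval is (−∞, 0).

Set f=λy, z=hλ:
  order 4, 4-stage ⇒ R(z)=1+z+z^2/2+z^3/6+z^4/24
  (e.g. R(-1.31)=0.29608, |R|=0.29608)

Boundary: |R(x)|=1, x<0.
x=-1.31: |R|=0.2961
|R(-0.99)|=0.3784 |R(-0.81)|=0.4474 |R(-0.71)|=0.4930
Bisect:
  x_lo=-3.2428 |R|=1.9392  x_hi=-0.0823 |R|=0.9210
  mid=-1.66256 |R|=0.27192 →hi
  mid=-2.45268 |R|=0.60389 →hi
  mid=-2.84774 |R|=1.09830 →lo
  mid=-2.65021 |R|=0.81472 →hi
  mid=-2.74897 |R|=0.94661 →hi
  mid=-2.79835 |R|=1.01987 →lo
  mid=-2.77366 |R|=0.98261 →hi
  mid=-2.78601 |R|=1.00108 →lo
  mid=-2.77984 |R|=0.99180 →hi
  ...
  [-2.78543,-2.78524] ⇒ x*=-2.7853
Stable set (-2.7853, 0).

(-2.7853, 0).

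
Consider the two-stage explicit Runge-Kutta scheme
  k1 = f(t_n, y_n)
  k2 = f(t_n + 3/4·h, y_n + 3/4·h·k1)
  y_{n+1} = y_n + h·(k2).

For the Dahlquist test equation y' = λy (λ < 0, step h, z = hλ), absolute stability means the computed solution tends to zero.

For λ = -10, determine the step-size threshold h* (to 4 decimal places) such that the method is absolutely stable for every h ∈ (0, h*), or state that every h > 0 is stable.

(-1.3333,0); λ=-10 ⇒ h* = (4/3)/10 = 0.1333.

Test eqn y'=λy, z=hλ:
  k1=λy_n ⇒ h·k1=z·y_n;  k2=λ(1+3/4z)y_n ⇒ h·k2=z(1+3/4z)y_n
  y_{n+1}/y_n = 1 + z(1+3/4z) = 1 + z + 3/4z²
  so R(z) = 1 + z + 3/4z².

Find x<0 with |R(x)|<1.
x=-0.99: |R|=0.7451
R=1: x+3/4x²=0 ⇒ x=−4/3=-1.3333; min R=1−1/(4·3/4)=0.6667>−1
Confirm numerically:
  x=-1.251: |R|=0.92275 <1
  x=-0.913: |R|=0.71218 <1
  x=-0.693: |R|=0.66719 <1
  x=-1.577: |R|=1.28820 >1
  x=-1.512: |R|=1.20261 >1
  x=-1.433: |R|=1.10712 >1
So |R|<1 on (-1.3333, 0).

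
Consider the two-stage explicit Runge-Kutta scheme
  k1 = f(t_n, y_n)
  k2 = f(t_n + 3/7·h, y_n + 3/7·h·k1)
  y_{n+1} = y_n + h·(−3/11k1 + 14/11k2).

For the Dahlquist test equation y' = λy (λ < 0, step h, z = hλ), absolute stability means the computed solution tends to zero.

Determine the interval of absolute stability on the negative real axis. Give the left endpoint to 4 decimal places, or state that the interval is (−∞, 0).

Test eqn y'=λy, z=hλ:
  k1=λy_n ⇒ h·k1=z·y_n;  k2=λ(1+3/7z)y_n ⇒ h·k2=z(1+3/7z)y_n
  y_{n+1}/y_n = 1 − 3/11z + 14/11z(1+3/7z) = 1 + z + 6/11z²
  ⇒ R(z) = 1 + z + 6/11z².

Solve |R(x)|<1 on ℝ⁻.
x=-1.4: |R|=0.6691
R=1: x+6/11x²=0 ⇒ x=−11/6=-1.8333; min R=1−1/(4·6/11)=0.5417>−1
Confirm numerically:
  x=-1.797: |R|=0.96439 <1
  x=-1.097: |R|=0.55940 <1
  x=-0.753: |R|=0.55628 <1
  x=-2.112: |R|=1.32102 >1
  x=-1.855: |R|=1.02192 >1
Interval (-1.8333, 0).

z∈(-1.8333,0).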